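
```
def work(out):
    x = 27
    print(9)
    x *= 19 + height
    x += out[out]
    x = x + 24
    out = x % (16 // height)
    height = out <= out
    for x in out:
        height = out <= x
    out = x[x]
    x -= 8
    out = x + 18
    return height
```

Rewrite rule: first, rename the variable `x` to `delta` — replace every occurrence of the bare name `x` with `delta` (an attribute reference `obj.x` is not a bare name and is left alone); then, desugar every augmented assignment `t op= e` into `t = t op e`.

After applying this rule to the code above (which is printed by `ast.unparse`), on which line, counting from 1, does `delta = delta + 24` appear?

Transformed code:
def work(out):
    delta = 27
    print(9)
    delta = delta * (19 + height)
    delta = delta + out[out]
    delta = delta + 24
    out = delta % (16 // height)
    height = out <= out
    for delta in out:
        height = out <= delta
    out = delta[delta]
    delta = delta - 8
    out = delta + 18
    return height

6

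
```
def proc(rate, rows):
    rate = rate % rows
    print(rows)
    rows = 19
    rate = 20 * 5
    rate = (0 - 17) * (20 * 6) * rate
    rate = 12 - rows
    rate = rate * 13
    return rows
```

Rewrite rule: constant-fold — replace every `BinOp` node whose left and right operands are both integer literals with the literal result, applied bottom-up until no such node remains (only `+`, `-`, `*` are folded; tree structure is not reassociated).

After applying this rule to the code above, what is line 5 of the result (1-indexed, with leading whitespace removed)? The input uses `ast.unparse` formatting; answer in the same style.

rate = 100

Transformed code:
def proc(rate, rows):
    rate = rate % rows
    print(rows)
    rows = 19
    rate = 100
    rate = -2040 * rate
    rate = 12 - rows
    rate = rate * 13
    return rows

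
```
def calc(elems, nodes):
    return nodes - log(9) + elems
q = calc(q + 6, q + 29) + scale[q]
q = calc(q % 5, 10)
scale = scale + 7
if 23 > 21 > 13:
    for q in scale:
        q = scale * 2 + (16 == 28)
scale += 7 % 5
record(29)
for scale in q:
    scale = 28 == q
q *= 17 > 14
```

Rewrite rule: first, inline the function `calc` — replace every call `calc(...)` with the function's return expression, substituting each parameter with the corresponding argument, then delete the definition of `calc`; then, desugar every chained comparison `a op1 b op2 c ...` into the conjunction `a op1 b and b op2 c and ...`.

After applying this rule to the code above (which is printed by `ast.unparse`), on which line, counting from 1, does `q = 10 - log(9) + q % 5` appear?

2

Transformed code:
q = q + 29 - log(9) + (q + 6) + scale[q]
q = 10 - log(9) + q % 5
scale = scale + 7
if 23 > 21 and 21 > 13:
    for q in scale:
        q = scale * 2 + (16 == 28)
scale += 7 % 5
record(29)
for scale in q:
    scale = 28 == q
q *= 17 > 14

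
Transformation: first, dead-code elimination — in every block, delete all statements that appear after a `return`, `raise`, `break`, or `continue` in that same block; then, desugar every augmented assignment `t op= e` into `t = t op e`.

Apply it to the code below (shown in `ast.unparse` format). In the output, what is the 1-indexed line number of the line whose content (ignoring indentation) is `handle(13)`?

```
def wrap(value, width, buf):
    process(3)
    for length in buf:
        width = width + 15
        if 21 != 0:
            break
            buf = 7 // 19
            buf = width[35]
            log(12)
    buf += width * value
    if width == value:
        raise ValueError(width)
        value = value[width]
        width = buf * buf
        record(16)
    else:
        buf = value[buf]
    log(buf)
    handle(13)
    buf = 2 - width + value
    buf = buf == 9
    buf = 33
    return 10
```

13

Transformed code:
def wrap(value, width, buf):
    process(3)
    for length in buf:
        width = width + 15
        if 21 != 0:
            break
    buf = buf + width * value
    if width == value:
        raise ValueError(width)
    else:
        buf = value[buf]
    log(buf)
    handle(13)
    buf = 2 - width + value
    buf = buf == 9
    buf = 33
    return 10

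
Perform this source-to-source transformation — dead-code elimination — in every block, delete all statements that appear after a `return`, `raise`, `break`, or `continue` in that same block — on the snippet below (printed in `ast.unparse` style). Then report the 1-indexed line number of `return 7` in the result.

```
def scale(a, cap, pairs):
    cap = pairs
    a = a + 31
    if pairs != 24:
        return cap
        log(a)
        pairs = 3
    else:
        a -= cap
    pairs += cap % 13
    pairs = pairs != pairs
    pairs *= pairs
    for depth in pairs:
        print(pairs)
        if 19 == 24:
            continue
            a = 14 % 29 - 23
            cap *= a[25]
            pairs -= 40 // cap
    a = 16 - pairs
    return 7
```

16

Transformed code:
def scale(a, cap, pairs):
    cap = pairs
    a = a + 31
    if pairs != 24:
        return cap
    else:
        a -= cap
    pairs += cap % 13
    pairs = pairs != pairs
    pairs *= pairs
    for depth in pairs:
        print(pairs)
        if 19 == 24:
            continue
    a = 16 - pairs
    return 7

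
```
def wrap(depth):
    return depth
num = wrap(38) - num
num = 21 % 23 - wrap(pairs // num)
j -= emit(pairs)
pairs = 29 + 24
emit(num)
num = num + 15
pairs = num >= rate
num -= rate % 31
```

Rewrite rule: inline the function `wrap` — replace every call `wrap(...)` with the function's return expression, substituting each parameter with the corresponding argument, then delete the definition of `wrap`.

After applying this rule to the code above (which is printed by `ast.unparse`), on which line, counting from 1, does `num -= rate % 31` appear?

Transformed code:
num = 38 - num
num = 21 % 23 - pairs // num
j -= emit(pairs)
pairs = 29 + 24
emit(num)
num = num + 15
pairs = num >= rate
num -= rate % 31

8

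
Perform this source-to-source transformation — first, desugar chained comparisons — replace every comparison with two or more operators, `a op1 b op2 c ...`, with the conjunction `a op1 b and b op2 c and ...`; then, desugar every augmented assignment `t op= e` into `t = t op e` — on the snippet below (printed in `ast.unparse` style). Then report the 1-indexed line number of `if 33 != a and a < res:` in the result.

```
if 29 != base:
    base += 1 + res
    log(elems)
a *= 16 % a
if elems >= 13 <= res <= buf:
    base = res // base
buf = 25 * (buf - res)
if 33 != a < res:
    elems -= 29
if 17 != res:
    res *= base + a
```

8

Transformed code:
if 29 != base:
    base = base + (1 + res)
    log(elems)
a = a * (16 % a)
if elems >= 13 and 13 <= res and (res <= buf):
    base = res // base
buf = 25 * (buf - res)
if 33 != a and a < res:
    elems = elems - 29
if 17 != res:
    res = res * (base + a)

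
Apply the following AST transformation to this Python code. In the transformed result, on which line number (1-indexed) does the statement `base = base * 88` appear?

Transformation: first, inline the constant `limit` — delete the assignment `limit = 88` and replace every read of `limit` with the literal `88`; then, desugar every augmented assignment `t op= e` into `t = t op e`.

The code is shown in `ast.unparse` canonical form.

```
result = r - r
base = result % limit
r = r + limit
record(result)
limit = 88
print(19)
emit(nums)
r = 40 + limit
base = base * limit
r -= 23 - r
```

Transformed code:
result = r - r
base = result % 88
r = r + 88
record(result)
print(19)
emit(nums)
r = 40 + 88
base = base * 88
r = r - (23 - r)

8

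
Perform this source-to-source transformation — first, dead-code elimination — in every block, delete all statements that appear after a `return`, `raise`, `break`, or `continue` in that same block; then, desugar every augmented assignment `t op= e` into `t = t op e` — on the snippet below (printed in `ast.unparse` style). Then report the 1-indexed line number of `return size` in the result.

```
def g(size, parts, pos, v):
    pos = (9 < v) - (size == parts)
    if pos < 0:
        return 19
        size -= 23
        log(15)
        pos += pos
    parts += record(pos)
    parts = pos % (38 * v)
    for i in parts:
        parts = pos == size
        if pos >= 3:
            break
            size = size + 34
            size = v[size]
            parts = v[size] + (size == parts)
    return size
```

Transformed code:
def g(size, parts, pos, v):
    pos = (9 < v) - (size == parts)
    if pos < 0:
        return 19
    parts = parts + record(pos)
    parts = pos % (38 * v)
    for i in parts:
        parts = pos == size
        if pos >= 3:
            break
    return size

11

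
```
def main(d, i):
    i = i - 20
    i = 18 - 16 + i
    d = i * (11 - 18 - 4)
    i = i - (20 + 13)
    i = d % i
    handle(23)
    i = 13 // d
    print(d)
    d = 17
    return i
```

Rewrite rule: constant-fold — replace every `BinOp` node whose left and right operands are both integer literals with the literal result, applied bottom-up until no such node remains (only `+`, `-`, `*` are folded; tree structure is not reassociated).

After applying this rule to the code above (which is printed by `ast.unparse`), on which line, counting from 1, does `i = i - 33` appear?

5

Transformed code:
def main(d, i):
    i = i - 20
    i = 2 + i
    d = i * -11
    i = i - 33
    i = d % i
    handle(23)
    i = 13 // d
    print(d)
    d = 17
    return i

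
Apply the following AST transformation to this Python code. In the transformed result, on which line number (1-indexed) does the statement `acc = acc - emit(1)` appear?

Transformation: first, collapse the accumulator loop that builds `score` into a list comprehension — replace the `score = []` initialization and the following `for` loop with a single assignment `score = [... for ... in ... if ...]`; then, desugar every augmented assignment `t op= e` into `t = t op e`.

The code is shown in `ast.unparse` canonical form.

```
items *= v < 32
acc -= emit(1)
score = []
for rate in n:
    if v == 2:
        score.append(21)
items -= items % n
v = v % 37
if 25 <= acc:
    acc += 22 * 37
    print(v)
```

Transformed code:
items = items * (v < 32)
acc = acc - emit(1)
score = [21 for rate in n if v == 2]
items = items - items % n
v = v % 37
if 25 <= acc:
    acc = acc + 22 * 37
    print(v)

2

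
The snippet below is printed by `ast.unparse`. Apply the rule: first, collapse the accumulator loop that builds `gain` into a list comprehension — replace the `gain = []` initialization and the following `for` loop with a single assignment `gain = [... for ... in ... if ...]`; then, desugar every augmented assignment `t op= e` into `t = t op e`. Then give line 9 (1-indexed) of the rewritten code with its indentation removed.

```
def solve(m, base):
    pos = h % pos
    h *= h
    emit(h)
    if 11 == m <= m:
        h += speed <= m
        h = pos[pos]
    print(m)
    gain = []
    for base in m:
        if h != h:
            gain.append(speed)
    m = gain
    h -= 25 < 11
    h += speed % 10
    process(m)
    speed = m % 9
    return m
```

Transformed code:
def solve(m, base):
    pos = h % pos
    h = h * h
    emit(h)
    if 11 == m <= m:
        h = h + (speed <= m)
        h = pos[pos]
    print(m)
    gain = [speed for base in m if h != h]
    m = gain
    h = h - (25 < 11)
    h = h + speed % 10
    process(m)
    speed = m % 9
    return m

gain = [speed for base in m if h != h]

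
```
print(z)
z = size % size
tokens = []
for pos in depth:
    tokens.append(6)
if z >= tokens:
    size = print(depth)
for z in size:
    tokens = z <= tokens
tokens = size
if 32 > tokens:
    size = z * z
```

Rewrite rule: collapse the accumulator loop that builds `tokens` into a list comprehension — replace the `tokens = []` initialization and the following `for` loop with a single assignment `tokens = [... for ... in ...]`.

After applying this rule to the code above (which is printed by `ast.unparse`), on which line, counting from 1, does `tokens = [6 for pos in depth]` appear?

Transformed code:
print(z)
z = size % size
tokens = [6 for pos in depth]
if z >= tokens:
    size = print(depth)
for z in size:
    tokens = z <= tokens
tokens = size
if 32 > tokens:
    size = z * z

3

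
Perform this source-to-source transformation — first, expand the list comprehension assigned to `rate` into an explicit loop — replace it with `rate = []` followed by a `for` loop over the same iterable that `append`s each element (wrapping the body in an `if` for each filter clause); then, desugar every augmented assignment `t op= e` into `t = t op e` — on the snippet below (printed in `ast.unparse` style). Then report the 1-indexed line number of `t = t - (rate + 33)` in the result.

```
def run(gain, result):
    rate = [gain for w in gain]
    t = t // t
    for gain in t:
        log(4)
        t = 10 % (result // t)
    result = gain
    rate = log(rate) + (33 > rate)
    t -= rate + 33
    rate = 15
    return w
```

11

Transformed code:
def run(gain, result):
    rate = []
    for w in gain:
        rate.append(gain)
    t = t // t
    for gain in t:
        log(4)
        t = 10 % (result // t)
    result = gain
    rate = log(rate) + (33 > rate)
    t = t - (rate + 33)
    rate = 15
    return w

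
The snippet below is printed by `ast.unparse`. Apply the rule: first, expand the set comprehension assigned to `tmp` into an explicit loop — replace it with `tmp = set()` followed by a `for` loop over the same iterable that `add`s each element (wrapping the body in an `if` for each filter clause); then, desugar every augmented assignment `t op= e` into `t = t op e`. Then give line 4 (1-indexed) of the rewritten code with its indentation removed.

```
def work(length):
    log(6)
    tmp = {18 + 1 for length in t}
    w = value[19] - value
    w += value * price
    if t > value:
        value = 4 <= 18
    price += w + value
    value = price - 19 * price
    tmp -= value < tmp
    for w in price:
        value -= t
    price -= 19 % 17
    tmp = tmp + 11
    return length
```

for length in t:

Transformed code:
def work(length):
    log(6)
    tmp = set()
    for length in t:
        tmp.add(18 + 1)
    w = value[19] - value
    w = w + value * price
    if t > value:
        value = 4 <= 18
    price = price + (w + value)
    value = price - 19 * price
    tmp = tmp - (value < tmp)
    for w in price:
        value = value - t
    price = price - 19 % 17
    tmp = tmp + 11
    return length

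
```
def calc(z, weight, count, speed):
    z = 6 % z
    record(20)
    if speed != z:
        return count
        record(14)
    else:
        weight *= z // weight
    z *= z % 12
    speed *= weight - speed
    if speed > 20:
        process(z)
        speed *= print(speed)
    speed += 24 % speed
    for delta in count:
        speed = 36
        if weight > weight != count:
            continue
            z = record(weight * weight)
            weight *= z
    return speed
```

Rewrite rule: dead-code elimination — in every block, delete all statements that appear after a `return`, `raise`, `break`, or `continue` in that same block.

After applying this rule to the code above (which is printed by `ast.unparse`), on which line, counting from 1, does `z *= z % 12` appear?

8

Transformed code:
def calc(z, weight, count, speed):
    z = 6 % z
    record(20)
    if speed != z:
        return count
    else:
        weight *= z // weight
    z *= z % 12
    speed *= weight - speed
    if speed > 20:
        process(z)
        speed *= print(speed)
    speed += 24 % speed
    for delta in count:
        speed = 36
        if weight > weight != count:
            continue
    return speed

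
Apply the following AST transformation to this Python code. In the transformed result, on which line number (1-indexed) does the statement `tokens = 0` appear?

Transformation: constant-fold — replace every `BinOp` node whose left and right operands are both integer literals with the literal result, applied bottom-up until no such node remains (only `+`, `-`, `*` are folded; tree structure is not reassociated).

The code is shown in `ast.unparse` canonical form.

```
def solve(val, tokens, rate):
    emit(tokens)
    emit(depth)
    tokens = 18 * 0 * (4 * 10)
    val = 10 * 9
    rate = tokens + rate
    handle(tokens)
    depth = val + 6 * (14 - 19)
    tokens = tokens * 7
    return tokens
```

4

Transformed code:
def solve(val, tokens, rate):
    emit(tokens)
    emit(depth)
    tokens = 0
    val = 90
    rate = tokens + rate
    handle(tokens)
    depth = val + -30
    tokens = tokens * 7
    return tokens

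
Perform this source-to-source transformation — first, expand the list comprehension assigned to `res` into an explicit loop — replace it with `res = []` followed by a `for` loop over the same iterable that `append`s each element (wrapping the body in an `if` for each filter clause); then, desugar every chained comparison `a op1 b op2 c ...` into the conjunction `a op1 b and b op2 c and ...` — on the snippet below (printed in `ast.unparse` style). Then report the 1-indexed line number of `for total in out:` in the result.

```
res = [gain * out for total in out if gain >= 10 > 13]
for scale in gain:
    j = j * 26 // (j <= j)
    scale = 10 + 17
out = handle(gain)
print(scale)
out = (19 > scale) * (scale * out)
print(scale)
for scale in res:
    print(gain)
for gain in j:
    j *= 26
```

2

Transformed code:
res = []
for total in out:
    if gain >= 10 and 10 > 13:
        res.append(gain * out)
for scale in gain:
    j = j * 26 // (j <= j)
    scale = 10 + 17
out = handle(gain)
print(scale)
out = (19 > scale) * (scale * out)
print(scale)
for scale in res:
    print(gain)
for gain in j:
    j *= 26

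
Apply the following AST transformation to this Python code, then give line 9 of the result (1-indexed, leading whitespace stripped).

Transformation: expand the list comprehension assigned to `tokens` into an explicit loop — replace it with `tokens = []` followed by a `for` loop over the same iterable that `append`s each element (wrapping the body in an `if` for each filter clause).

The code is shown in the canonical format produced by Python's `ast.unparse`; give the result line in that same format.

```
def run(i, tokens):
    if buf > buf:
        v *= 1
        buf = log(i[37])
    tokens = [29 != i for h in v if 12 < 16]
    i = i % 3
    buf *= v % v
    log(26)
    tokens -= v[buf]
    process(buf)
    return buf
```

i = i % 3

Transformed code:
def run(i, tokens):
    if buf > buf:
        v *= 1
        buf = log(i[37])
    tokens = []
    for h in v:
        if 12 < 16:
            tokens.append(29 != i)
    i = i % 3
    buf *= v % v
    log(26)
    tokens -= v[buf]
    process(buf)
    return buf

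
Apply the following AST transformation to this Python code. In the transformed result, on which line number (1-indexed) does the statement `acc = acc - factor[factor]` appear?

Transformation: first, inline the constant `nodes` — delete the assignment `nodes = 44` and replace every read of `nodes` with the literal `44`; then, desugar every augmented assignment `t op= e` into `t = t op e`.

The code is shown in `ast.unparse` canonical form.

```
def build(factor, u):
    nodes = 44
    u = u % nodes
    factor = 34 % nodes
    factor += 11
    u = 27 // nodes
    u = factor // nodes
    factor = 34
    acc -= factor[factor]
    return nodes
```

Transformed code:
def build(factor, u):
    u = u % 44
    factor = 34 % 44
    factor = factor + 11
    u = 27 // 44
    u = factor // 44
    factor = 34
    acc = acc - factor[factor]
    return 44

8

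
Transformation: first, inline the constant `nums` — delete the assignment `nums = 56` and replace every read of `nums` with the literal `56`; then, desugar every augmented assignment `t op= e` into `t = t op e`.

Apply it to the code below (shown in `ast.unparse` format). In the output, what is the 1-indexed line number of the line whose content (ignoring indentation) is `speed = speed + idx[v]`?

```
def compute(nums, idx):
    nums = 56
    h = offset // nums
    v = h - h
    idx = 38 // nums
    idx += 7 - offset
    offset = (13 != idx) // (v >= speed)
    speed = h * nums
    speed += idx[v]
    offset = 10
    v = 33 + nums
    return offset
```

Transformed code:
def compute(nums, idx):
    h = offset // 56
    v = h - h
    idx = 38 // 56
    idx = idx + (7 - offset)
    offset = (13 != idx) // (v >= speed)
    speed = h * 56
    speed = speed + idx[v]
    offset = 10
    v = 33 + 56
    return offset

8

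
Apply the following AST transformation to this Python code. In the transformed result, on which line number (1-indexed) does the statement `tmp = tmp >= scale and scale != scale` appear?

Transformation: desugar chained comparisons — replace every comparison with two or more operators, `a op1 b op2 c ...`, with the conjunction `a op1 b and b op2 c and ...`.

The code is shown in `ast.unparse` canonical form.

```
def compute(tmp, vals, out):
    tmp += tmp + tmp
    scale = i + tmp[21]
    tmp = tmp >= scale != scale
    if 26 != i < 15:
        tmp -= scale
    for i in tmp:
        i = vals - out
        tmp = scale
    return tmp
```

Transformed code:
def compute(tmp, vals, out):
    tmp += tmp + tmp
    scale = i + tmp[21]
    tmp = tmp >= scale and scale != scale
    if 26 != i and i < 15:
        tmp -= scale
    for i in tmp:
        i = vals - out
        tmp = scale
    return tmp

4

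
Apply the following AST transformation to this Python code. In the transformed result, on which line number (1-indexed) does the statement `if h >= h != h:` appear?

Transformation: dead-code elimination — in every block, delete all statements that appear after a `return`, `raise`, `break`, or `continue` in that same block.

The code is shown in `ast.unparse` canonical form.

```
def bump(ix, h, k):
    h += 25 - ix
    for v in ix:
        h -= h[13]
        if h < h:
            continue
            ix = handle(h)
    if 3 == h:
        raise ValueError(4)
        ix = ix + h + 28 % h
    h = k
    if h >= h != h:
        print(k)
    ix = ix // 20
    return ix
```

10

Transformed code:
def bump(ix, h, k):
    h += 25 - ix
    for v in ix:
        h -= h[13]
        if h < h:
            continue
    if 3 == h:
        raise ValueError(4)
    h = k
    if h >= h != h:
        print(k)
    ix = ix // 20
    return ix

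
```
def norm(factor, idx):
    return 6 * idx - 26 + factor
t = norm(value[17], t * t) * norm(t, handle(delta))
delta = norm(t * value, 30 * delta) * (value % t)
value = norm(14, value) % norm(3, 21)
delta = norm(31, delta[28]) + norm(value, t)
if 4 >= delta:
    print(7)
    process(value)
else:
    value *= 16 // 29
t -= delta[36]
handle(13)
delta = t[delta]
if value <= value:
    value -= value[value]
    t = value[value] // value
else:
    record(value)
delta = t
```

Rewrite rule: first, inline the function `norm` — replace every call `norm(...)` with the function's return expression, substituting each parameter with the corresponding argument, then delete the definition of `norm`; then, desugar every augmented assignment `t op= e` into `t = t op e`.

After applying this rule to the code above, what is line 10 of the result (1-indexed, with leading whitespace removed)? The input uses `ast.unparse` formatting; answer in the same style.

Transformed code:
t = (6 * (t * t) - 26 + value[17]) * (6 * handle(delta) - 26 + t)
delta = (6 * (30 * delta) - 26 + t * value) * (value % t)
value = (6 * value - 26 + 14) % (6 * 21 - 26 + 3)
delta = 6 * delta[28] - 26 + 31 + (6 * t - 26 + value)
if 4 >= delta:
    print(7)
    process(value)
else:
    value = value * (16 // 29)
t = t - delta[36]
handle(13)
delta = t[delta]
if value <= value:
    value = value - value[value]
    t = value[value] // value
else:
    record(value)
delta = t

t = t - delta[36]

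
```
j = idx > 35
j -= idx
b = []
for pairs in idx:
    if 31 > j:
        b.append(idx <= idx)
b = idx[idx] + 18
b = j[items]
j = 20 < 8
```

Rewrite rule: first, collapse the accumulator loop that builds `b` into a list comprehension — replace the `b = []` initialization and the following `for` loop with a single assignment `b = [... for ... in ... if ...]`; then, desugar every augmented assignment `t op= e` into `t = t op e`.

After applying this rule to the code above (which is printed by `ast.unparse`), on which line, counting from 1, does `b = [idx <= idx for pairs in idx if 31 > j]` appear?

3

Transformed code:
j = idx > 35
j = j - idx
b = [idx <= idx for pairs in idx if 31 > j]
b = idx[idx] + 18
b = j[items]
j = 20 < 8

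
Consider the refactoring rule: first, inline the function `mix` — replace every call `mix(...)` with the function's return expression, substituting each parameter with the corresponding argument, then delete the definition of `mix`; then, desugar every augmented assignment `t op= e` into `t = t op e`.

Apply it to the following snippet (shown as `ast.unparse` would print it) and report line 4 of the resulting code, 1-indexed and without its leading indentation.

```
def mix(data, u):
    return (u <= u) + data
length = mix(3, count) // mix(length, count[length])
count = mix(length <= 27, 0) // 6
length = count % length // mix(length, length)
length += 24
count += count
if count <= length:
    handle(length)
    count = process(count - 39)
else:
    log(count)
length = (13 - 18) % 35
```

Transformed code:
length = ((count <= count) + 3) // ((count[length] <= count[length]) + length)
count = ((0 <= 0) + (length <= 27)) // 6
length = count % length // ((length <= length) + length)
length = length + 24
count = count + count
if count <= length:
    handle(length)
    count = process(count - 39)
else:
    log(count)
length = (13 - 18) % 35

length = length + 24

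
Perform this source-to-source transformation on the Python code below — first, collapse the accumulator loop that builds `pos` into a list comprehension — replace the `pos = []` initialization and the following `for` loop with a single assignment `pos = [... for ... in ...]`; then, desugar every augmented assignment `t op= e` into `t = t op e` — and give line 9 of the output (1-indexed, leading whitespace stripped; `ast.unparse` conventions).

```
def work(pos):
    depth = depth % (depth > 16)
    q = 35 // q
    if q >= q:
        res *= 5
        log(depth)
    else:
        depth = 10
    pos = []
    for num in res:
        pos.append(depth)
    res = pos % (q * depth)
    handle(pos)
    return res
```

Transformed code:
def work(pos):
    depth = depth % (depth > 16)
    q = 35 // q
    if q >= q:
        res = res * 5
        log(depth)
    else:
        depth = 10
    pos = [depth for num in res]
    res = pos % (q * depth)
    handle(pos)
    return res

pos = [depth for num in res]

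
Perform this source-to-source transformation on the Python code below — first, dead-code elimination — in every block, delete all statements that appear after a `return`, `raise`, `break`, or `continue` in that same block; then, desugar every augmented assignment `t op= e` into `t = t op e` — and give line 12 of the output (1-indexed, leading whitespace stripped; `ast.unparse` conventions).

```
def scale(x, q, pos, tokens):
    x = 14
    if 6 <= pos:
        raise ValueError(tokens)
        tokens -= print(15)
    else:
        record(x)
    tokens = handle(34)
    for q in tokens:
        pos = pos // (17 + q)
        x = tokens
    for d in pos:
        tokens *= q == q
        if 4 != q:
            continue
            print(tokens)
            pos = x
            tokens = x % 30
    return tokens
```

Transformed code:
def scale(x, q, pos, tokens):
    x = 14
    if 6 <= pos:
        raise ValueError(tokens)
    else:
        record(x)
    tokens = handle(34)
    for q in tokens:
        pos = pos // (17 + q)
        x = tokens
    for d in pos:
        tokens = tokens * (q == q)
        if 4 != q:
            continue
    return tokens

tokens = tokens * (q == q)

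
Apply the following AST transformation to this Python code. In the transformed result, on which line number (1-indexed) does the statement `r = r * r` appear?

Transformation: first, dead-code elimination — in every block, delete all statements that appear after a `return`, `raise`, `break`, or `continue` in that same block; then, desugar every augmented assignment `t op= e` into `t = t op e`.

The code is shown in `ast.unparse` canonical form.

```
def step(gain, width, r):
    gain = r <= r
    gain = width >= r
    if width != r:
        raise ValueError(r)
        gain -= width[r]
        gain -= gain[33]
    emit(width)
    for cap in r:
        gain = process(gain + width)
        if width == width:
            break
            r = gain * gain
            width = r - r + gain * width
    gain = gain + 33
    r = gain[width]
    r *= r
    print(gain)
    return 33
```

13

Transformed code:
def step(gain, width, r):
    gain = r <= r
    gain = width >= r
    if width != r:
        raise ValueError(r)
    emit(width)
    for cap in r:
        gain = process(gain + width)
        if width == width:
            break
    gain = gain + 33
    r = gain[width]
    r = r * r
    print(gain)
    return 33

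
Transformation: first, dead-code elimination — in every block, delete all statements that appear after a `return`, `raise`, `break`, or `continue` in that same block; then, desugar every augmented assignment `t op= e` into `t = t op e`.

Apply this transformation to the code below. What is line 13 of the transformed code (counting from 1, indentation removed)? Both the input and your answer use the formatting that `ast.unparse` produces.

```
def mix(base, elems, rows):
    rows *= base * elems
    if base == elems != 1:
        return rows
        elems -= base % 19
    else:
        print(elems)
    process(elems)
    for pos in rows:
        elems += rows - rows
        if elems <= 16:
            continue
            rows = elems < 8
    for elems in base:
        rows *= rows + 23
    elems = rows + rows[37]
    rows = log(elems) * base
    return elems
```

rows = rows * (rows + 23)

Transformed code:
def mix(base, elems, rows):
    rows = rows * (base * elems)
    if base == elems != 1:
        return rows
    else:
        print(elems)
    process(elems)
    for pos in rows:
        elems = elems + (rows - rows)
        if elems <= 16:
            continue
    for elems in base:
        rows = rows * (rows + 23)
    elems = rows + rows[37]
    rows = log(elems) * base
    return elems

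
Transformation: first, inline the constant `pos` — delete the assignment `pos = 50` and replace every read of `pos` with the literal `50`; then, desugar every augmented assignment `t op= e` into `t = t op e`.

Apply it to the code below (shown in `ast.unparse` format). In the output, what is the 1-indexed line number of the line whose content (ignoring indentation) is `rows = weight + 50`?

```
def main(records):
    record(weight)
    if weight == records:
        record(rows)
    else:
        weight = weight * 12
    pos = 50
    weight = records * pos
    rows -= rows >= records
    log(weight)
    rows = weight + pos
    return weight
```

Transformed code:
def main(records):
    record(weight)
    if weight == records:
        record(rows)
    else:
        weight = weight * 12
    weight = records * 50
    rows = rows - (rows >= records)
    log(weight)
    rows = weight + 50
    return weight

10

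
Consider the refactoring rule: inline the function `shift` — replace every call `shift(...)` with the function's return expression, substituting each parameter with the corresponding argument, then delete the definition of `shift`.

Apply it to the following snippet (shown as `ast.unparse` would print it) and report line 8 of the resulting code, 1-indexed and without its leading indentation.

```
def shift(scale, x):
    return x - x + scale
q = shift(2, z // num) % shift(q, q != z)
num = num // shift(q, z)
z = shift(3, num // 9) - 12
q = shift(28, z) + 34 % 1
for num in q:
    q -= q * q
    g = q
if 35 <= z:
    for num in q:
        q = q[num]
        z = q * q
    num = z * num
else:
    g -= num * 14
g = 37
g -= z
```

Transformed code:
q = (z // num - z // num + 2) % ((q != z) - (q != z) + q)
num = num // (z - z + q)
z = num // 9 - num // 9 + 3 - 12
q = z - z + 28 + 34 % 1
for num in q:
    q -= q * q
    g = q
if 35 <= z:
    for num in q:
        q = q[num]
        z = q * q
    num = z * num
else:
    g -= num * 14
g = 37
g -= z

if 35 <= z:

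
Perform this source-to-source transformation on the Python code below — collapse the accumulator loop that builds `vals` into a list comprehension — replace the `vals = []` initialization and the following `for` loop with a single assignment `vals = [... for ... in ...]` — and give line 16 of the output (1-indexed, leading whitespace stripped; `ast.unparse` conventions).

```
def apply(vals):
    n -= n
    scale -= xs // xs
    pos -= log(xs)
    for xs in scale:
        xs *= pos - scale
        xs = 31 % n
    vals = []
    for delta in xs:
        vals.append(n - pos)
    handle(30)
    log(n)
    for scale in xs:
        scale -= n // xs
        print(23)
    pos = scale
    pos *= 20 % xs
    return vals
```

return vals

Transformed code:
def apply(vals):
    n -= n
    scale -= xs // xs
    pos -= log(xs)
    for xs in scale:
        xs *= pos - scale
        xs = 31 % n
    vals = [n - pos for delta in xs]
    handle(30)
    log(n)
    for scale in xs:
        scale -= n // xs
        print(23)
    pos = scale
    pos *= 20 % xs
    return vals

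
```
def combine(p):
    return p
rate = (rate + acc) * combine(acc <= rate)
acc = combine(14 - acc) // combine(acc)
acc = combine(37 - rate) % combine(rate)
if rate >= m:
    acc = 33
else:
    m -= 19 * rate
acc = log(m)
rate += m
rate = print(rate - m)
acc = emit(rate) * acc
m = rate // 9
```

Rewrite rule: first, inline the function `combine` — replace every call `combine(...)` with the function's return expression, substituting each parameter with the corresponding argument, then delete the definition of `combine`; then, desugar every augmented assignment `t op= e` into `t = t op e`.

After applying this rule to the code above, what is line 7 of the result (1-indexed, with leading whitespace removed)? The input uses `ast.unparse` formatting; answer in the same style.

Transformed code:
rate = (rate + acc) * (acc <= rate)
acc = (14 - acc) // acc
acc = (37 - rate) % rate
if rate >= m:
    acc = 33
else:
    m = m - 19 * rate
acc = log(m)
rate = rate + m
rate = print(rate - m)
acc = emit(rate) * acc
m = rate // 9

m = m - 19 * rate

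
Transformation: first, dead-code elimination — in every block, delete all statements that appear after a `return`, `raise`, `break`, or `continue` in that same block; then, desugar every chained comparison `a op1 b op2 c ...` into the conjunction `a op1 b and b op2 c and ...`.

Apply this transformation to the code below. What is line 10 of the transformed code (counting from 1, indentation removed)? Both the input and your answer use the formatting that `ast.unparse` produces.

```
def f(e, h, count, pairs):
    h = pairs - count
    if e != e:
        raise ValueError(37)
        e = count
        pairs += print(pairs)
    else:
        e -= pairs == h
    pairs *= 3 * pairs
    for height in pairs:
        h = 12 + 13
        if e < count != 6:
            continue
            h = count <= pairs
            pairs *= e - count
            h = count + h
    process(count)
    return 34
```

Transformed code:
def f(e, h, count, pairs):
    h = pairs - count
    if e != e:
        raise ValueError(37)
    else:
        e -= pairs == h
    pairs *= 3 * pairs
    for height in pairs:
        h = 12 + 13
        if e < count and count != 6:
            continue
    process(count)
    return 34

if e < count and count != 6:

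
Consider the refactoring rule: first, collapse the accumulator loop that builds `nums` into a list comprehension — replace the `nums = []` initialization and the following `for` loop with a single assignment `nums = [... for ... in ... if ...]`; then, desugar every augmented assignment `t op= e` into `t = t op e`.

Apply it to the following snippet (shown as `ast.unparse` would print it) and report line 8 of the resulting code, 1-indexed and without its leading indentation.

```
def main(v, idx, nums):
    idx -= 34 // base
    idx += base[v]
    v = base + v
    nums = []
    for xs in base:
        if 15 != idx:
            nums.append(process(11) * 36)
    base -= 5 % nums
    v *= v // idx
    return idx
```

return idx

Transformed code:
def main(v, idx, nums):
    idx = idx - 34 // base
    idx = idx + base[v]
    v = base + v
    nums = [process(11) * 36 for xs in base if 15 != idx]
    base = base - 5 % nums
    v = v * (v // idx)
    return idx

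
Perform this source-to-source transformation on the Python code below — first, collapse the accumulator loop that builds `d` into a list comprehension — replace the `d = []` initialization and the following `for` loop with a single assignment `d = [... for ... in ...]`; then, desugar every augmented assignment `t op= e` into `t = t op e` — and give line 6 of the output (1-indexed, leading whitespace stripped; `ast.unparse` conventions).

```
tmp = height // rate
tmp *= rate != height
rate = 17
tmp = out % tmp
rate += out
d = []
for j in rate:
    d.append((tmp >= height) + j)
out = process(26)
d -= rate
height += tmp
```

Transformed code:
tmp = height // rate
tmp = tmp * (rate != height)
rate = 17
tmp = out % tmp
rate = rate + out
d = [(tmp >= height) + j for j in rate]
out = process(26)
d = d - rate
height = height + tmp

d = [(tmp >= height) + j for j in rate]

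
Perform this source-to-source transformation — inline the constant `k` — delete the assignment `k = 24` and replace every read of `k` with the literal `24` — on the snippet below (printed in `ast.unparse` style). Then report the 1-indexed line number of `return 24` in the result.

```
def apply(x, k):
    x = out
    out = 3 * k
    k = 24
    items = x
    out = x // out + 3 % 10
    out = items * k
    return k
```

Transformed code:
def apply(x, k):
    x = out
    out = 3 * 24
    items = x
    out = x // out + 3 % 10
    out = items * 24
    return 24

7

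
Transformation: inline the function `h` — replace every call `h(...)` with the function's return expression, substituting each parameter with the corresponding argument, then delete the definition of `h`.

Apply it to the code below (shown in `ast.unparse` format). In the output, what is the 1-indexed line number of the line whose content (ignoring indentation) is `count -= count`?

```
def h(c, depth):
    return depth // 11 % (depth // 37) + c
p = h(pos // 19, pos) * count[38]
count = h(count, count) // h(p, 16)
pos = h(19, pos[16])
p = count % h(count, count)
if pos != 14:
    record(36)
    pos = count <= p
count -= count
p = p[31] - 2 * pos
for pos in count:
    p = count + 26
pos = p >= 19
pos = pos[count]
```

8

Transformed code:
p = (pos // 11 % (pos // 37) + pos // 19) * count[38]
count = (count // 11 % (count // 37) + count) // (16 // 11 % (16 // 37) + p)
pos = pos[16] // 11 % (pos[16] // 37) + 19
p = count % (count // 11 % (count // 37) + count)
if pos != 14:
    record(36)
    pos = count <= p
count -= count
p = p[31] - 2 * pos
for pos in count:
    p = count + 26
pos = p >= 19
pos = pos[count]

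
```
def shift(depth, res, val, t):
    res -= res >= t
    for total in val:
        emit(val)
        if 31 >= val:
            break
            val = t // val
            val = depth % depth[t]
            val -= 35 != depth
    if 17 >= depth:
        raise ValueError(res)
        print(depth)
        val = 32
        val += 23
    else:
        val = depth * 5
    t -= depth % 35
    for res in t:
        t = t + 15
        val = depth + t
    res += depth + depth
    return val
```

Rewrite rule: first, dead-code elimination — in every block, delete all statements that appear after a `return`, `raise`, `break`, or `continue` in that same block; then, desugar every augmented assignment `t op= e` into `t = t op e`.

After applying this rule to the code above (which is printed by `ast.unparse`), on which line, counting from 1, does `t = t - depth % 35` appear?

Transformed code:
def shift(depth, res, val, t):
    res = res - (res >= t)
    for total in val:
        emit(val)
        if 31 >= val:
            break
    if 17 >= depth:
        raise ValueError(res)
    else:
        val = depth * 5
    t = t - depth % 35
    for res in t:
        t = t + 15
        val = depth + t
    res = res + (depth + depth)
    return val

11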